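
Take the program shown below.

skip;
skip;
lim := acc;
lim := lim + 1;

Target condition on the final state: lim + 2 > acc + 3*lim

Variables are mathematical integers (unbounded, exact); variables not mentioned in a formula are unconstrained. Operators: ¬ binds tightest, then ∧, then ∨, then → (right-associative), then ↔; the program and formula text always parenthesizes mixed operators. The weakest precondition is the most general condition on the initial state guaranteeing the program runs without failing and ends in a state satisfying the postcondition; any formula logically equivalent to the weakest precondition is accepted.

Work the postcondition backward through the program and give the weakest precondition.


Working backward. After the program, the postcondition lim + 2 > acc + 3*lim must hold; in canonical form it is acc + 2*lim < 2.
Before lim := lim + 1: acc + 2*lim < 0
Before lim := acc: 3*acc < 0
Before skip: 3*acc < 0
Before skip: 3*acc < 0
Answer: WP = 3*acc < 0


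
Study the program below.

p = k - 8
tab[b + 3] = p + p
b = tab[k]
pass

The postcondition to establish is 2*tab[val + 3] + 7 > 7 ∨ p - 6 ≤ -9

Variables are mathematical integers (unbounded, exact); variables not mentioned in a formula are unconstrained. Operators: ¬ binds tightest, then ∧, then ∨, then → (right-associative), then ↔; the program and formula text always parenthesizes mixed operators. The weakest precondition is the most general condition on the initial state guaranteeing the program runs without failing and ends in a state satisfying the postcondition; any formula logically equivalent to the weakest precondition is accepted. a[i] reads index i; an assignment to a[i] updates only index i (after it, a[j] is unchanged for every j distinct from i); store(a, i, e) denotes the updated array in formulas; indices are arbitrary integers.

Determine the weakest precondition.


Working backward. After the program, the postcondition 2*tab[val + 3] + 7 > 7 ∨ p - 6 ≤ -9 must hold; in canonical form it is 2*tab[val + 3] > 0 ∨ p ≤ -3.
Before skip: 2*tab[val + 3] > 0 ∨ p ≤ -3
Before b := tab[k]: 2*tab[val + 3] > 0 ∨ p ≤ -3
Before tab[b + 3] := p + p: 2*store(tab, b + 3, 2*p)[val + 3] > 0 ∨ p ≤ -3
Before p := k - 8: 2*store(tab, b + 3, 2*k - 16)[val + 3] > 0 ∨ k ≤ 5
Answer: WP = 2*store(tab, b + 3, 2*k - 16)[val + 3] > 0 ∨ k ≤ 5


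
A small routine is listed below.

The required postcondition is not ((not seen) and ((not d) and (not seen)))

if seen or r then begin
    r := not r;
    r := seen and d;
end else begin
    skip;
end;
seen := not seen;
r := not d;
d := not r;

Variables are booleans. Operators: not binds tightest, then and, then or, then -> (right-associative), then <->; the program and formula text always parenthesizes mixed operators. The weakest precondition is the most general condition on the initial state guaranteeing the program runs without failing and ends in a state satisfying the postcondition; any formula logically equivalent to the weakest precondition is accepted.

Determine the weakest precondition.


Working backward. After the program, the postcondition not ((not seen) and ((not d) and (not seen))) must hold; in canonical form it is not ((not seen) and (not d)).
Before d := not r: not ((not seen) and r)
Before r := not d: not ((not seen) and (not d))
Before seen := not seen: not (seen and (not d))
Then branch requires not (seen and (not d)); else branch requires not (seen and (not d)).
Before the if: ((seen or r) -> (not (seen and (not d)))) and ((not (seen or r)) -> (not (seen and (not d))))
Answer: WP = ((seen or r) -> (not (seen and (not d)))) and ((not (seen or r)) -> (not (seen and (not d))))


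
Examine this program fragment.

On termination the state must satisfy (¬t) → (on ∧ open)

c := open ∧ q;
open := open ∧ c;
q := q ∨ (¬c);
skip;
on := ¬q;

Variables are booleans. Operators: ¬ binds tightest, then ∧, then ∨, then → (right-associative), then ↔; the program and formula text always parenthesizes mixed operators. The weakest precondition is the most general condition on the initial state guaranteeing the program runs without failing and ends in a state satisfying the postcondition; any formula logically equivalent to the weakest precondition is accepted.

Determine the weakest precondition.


Working backward. After the program, (¬t) → (on ∧ open) must hold.
Before on := ¬q: (¬t) → ((¬q) ∧ open)
Before skip: (¬t) → ((¬q) ∧ open)
Before q := q ∨ (¬c): (¬t) → ((¬(q ∨ (¬c))) ∧ open)
Before open := open ∧ c: (¬t) → ((¬(q ∨ (¬c))) ∧ open ∧ c)
Before c := open ∧ q: (¬t) → ((¬(q ∨ (¬(open ∧ q)))) ∧ open ∧ q)
Answer: WP = (¬t) → ((¬(q ∨ (¬(open ∧ q)))) ∧ open ∧ q)


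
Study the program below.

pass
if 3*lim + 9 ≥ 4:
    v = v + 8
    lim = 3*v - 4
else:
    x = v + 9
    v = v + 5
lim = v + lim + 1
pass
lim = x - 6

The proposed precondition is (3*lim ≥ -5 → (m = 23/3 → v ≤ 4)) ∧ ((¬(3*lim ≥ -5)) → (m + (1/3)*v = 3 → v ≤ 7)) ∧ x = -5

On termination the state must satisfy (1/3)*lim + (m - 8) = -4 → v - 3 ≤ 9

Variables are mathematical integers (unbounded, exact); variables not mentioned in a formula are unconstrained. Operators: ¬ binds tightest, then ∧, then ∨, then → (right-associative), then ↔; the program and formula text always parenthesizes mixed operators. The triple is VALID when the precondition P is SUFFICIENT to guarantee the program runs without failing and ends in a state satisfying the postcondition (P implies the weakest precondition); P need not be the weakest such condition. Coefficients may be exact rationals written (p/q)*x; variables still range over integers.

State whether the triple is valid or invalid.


Working backward. After the program, the postcondition (1/3)*lim + (m - 8) = -4 → v - 3 ≤ 9 must hold; in canonical form it is (1/3)*lim + m = 4 → v ≤ 12.
Before lim := x - 6: m + (1/3)*x = 6 → v ≤ 12
Before skip: m + (1/3)*x = 6 → v ≤ 12
Before lim := v + lim + 1: m + (1/3)*x = 6 → v ≤ 12
Then branch requires m + (1/3)*x = 6 → v ≤ 4; else branch requires m + (1/3)*v = 3 → v ≤ 7.
Before the if: (3*lim ≥ -5 → (m + (1/3)*x = 6 → v ≤ 4)) ∧ ((¬(3*lim ≥ -5)) → (m + (1/3)*v = 3 → v ≤ 7))
Before skip: (3*lim ≥ -5 → (m + (1/3)*x = 6 → v ≤ 4)) ∧ ((¬(3*lim ≥ -5)) → (m + (1/3)*v = 3 → v ≤ 7))
The weakest precondition is (3*lim ≥ -5 → (m + (1/3)*x = 6 → v ≤ 4)) ∧ ((¬(3*lim ≥ -5)) → (m + (1/3)*v = 3 → v ≤ 7)).
Check whether (3*lim ≥ -5 → (m = 23/3 → v ≤ 4)) ∧ ((¬(3*lim ≥ -5)) → (m + (1/3)*v = 3 → v ≤ 7)) ∧ x = -5 implies it.
Every state satisfying the precondition satisfies the weakest precondition: the implication holds.
Answer: valid


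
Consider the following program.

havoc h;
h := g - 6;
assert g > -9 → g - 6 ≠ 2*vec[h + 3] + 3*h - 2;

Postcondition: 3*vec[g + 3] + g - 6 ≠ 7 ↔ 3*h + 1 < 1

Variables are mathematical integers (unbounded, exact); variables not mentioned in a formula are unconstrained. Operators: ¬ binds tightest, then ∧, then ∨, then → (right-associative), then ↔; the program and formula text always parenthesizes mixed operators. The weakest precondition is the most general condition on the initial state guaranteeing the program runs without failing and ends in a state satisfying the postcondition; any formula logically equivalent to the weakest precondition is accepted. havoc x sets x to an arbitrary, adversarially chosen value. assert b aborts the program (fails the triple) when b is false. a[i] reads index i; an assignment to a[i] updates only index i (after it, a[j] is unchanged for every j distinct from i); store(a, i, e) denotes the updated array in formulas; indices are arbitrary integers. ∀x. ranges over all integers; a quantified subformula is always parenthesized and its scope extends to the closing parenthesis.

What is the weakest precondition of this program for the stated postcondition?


Working backward. After the program, the postcondition 3*vec[g + 3] + g - 6 ≠ 7 ↔ 3*h + 1 < 1 must hold; in canonical form it is 3*vec[g + 3] + g ≠ 13 ↔ 3*h < 0.
Before assert g > -9 → g - 6 ≠ 2*vec[h + 3] + 3*h - 2: (g > -9 → g ≠ 2*vec[h + 3] + 3*h + 4) ∧ (3*vec[g + 3] + g ≠ 13 ↔ 3*h < 0)
Before h := g - 6: (g > -9 → 2*vec[g - 3] + 2*g ≠ 14) ∧ (3*vec[g + 3] + g ≠ 13 ↔ 3*g < 18)
Before havoc h: (g > -9 → 2*vec[g - 3] + 2*g ≠ 14) ∧ (3*vec[g + 3] + g ≠ 13 ↔ 3*g < 18)
Answer: WP = (g > -9 → 2*vec[g - 3] + 2*g ≠ 14) ∧ (3*vec[g + 3] + g ≠ 13 ↔ 3*g < 18)


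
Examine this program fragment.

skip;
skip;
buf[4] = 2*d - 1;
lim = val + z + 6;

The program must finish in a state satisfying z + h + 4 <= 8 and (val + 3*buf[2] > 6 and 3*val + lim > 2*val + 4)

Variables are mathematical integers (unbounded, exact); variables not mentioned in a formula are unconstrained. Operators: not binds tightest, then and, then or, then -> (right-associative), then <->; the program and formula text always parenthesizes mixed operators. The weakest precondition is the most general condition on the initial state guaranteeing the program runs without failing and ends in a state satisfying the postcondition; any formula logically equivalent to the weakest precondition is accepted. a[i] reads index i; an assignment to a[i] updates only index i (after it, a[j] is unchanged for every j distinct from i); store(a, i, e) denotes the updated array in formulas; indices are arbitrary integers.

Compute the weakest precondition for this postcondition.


Working backward. After the program, the postcondition z + h + 4 <= 8 and (val + 3*buf[2] > 6 and 3*val + lim > 2*val + 4) must hold; in canonical form it is h + z <= 4 and 3*buf[2] + val > 6 and lim + val > 4.
Before lim := val + z + 6: h + z <= 4 and 3*buf[2] + val > 6 and 2*val + z > -2
Before buf[4] := 2*d - 1: h + z <= 4 and 3*buf[2] + val > 6 and 2*val + z > -2
Before skip: h + z <= 4 and 3*buf[2] + val > 6 and 2*val + z > -2
Before skip: h + z <= 4 and 3*buf[2] + val > 6 and 2*val + z > -2
Answer: WP = h + z <= 4 and 3*buf[2] + val > 6 and 2*val + z > -2


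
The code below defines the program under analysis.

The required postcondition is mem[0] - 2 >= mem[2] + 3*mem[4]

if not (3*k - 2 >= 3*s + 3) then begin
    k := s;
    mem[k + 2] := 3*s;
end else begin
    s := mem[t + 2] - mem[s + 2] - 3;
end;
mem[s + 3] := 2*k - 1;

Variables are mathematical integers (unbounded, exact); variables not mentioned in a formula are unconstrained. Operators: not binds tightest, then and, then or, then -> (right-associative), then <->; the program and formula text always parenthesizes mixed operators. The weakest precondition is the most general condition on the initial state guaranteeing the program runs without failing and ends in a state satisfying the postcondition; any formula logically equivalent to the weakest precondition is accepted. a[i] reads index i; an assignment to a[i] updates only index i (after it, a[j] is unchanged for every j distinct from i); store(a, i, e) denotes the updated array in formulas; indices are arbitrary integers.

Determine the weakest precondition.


Working backward. After the program, the postcondition mem[0] - 2 >= mem[2] + 3*mem[4] must hold; in canonical form it is mem[0] >= mem[2] + 3*mem[4] + 2.
Before mem[s + 3] := 2*k - 1: store(mem, s + 3, 2*k - 1)[0] >= store(mem, s + 3, 2*k - 1)[2] + 3*store(mem, s + 3, 2*k - 1)[4] + 2
Then branch requires store(store(mem, s + 2, 3*s), s + 3, 2*s - 1)[0] >= store(store(mem, s + 2, 3*s), s + 3, 2*s - 1)[2] + 3*store(store(mem, s + 2, 3*s), s + 3, 2*s - 1)[4] + 2; else branch requires store(mem, -mem[s + 2] + mem[t + 2], 2*k - 1)[0] >= store(mem, -mem[s + 2] + mem[t + 2], 2*k - 1)[2] + 3*store(mem, -mem[s + 2] + mem[t + 2], 2*k - 1)[4] + 2.
Before the if: ((not (3*k >= 3*s + 5)) -> store(store(mem, s + 2, 3*s), s + 3, 2*s - 1)[0] >= store(store(mem, s + 2, 3*s), s + 3, 2*s - 1)[2] + 3*store(store(mem, s + 2, 3*s), s + 3, 2*s - 1)[4] + 2) and (3*k >= 3*s + 5 -> store(mem, -mem[s + 2] + mem[t + 2], 2*k - 1)[0] >= store(mem, -mem[s + 2] + mem[t + 2], 2*k - 1)[2] + 3*store(mem, -mem[s + 2] + mem[t + 2], 2*k - 1)[4] + 2)
Answer: WP = ((not (3*k >= 3*s + 5)) -> store(store(mem, s + 2, 3*s), s + 3, 2*s - 1)[0] >= store(store(mem, s + 2, 3*s), s + 3, 2*s - 1)[2] + 3*store(store(mem, s + 2, 3*s), s + 3, 2*s - 1)[4] + 2) and (3*k >= 3*s + 5 -> store(mem, -mem[s + 2] + mem[t + 2], 2*k - 1)[0] >= store(mem, -mem[s + 2] + mem[t + 2], 2*k - 1)[2] + 3*store(mem, -mem[s + 2] + mem[t + 2], 2*k - 1)[4] + 2)


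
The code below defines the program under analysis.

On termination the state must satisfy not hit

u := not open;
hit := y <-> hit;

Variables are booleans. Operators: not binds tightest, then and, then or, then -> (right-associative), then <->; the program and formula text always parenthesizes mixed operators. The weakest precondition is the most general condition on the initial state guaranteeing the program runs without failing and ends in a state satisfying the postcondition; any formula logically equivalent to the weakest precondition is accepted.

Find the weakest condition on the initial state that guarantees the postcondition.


Working backward. After the program, not hit must hold.
Before hit := y <-> hit: not (y <-> hit)
Before u := not open: not (y <-> hit)
Answer: WP = not (y <-> hit)


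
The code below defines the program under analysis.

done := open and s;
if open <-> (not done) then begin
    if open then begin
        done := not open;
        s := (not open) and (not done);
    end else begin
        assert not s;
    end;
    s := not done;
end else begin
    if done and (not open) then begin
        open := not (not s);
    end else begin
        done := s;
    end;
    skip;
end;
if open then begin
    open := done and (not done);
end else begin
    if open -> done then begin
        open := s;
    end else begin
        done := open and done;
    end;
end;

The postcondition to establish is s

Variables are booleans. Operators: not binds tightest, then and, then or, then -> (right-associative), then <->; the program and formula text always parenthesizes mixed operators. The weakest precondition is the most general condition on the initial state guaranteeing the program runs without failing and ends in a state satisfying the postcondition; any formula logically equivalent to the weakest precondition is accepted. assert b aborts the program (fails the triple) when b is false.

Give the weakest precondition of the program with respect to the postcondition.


Working backward. After the program, s must hold.
Then branch requires s; else branch requires ((open -> done) -> s) and ((not (open -> done)) -> s).
Before the if: (open -> s) and ((not open) -> (((open -> done) -> s) and ((not (open -> done)) -> s)))
Then branch requires (open -> ((not open) -> (((open -> (not open)) -> open) and ((not (open -> (not open))) -> open)))) and ((not open) -> ((not s) and (open -> (not done)) and ((not open) -> (((open -> done) -> (not done)) and ((not (open -> done)) -> (not done)))))); else branch requires ((done and (not open)) -> ((not s) -> (((s -> done) -> s) and ((not (s -> done)) -> s)))) and ((not (done and (not open))) -> ((open -> s) and ((not open) -> (((open -> s) -> s) and ((not (open -> s)) -> s))))).
Before the if: ((open <-> (not done)) -> ((open -> ((not open) -> (((open -> (not open)) -> open) and ((not (open -> (not open))) -> open)))) and ((not open) -> ((not s) and (open -> (not done)) and ((not open) -> (((open -> done) -> (not done)) and ((not (open -> done)) -> (not done)))))))) and ((not (open <-> (not done))) -> (((done and (not open)) -> ((not s) -> (((s -> done) -> s) and ((not (s -> done)) -> s)))) and ((not (done and (not open))) -> ((open -> s) and ((not open) -> (((open -> s) -> s) and ((not (open -> s)) -> s)))))))
Before done := open and s: ((open <-> (not (open and s))) -> ((open -> ((not open) -> (((open -> (not open)) -> open) and ((not (open -> (not open))) -> open)))) and ((not open) -> ((not s) and (open -> (not (open and s))) and ((not open) -> (((open -> (open and s)) -> (not (open and s))) and ((not (open -> (open and s))) -> (not (open and s))))))))) and ((not (open <-> (not (open and s)))) -> ((open -> s) and ((not open) -> (((open -> s) -> s) and ((not (open -> s)) -> s)))))
Answer: WP = ((open <-> (not (open and s))) -> ((open -> ((not open) -> (((open -> (not open)) -> open) and ((not (open -> (not open))) -> open)))) and ((not open) -> ((not s) and (open -> (not (open and s))) and ((not open) -> (((open -> (open and s)) -> (not (open and s))) and ((not (open -> (open and s))) -> (not (open and s))))))))) and ((not (open <-> (not (open and s)))) -> ((open -> s) and ((not open) -> (((open -> s) -> s) and ((not (open -> s)) -> s)))))


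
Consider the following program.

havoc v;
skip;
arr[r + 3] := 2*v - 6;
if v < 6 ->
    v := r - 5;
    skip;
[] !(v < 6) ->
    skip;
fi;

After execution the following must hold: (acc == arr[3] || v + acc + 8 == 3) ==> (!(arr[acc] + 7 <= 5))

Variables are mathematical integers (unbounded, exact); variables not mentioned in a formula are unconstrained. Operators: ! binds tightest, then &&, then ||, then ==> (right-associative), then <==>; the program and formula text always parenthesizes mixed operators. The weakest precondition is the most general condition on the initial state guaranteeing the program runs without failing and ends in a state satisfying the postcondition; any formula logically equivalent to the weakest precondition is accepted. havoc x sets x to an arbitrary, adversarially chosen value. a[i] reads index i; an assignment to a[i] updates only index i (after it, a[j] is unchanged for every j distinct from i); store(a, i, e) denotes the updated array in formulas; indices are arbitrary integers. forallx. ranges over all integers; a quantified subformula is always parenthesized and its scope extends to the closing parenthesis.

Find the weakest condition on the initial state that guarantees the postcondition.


Working backward. After the program, the postcondition (acc == arr[3] || v + acc + 8 == 3) ==> (!(arr[acc] + 7 <= 5)) must hold; in canonical form it is (acc == arr[3] || acc + v == -5) ==> (!(arr[acc] <= -2)).
Then branch requires (acc == arr[3] || acc + r == 0) ==> (!(arr[acc] <= -2)); else branch requires (acc == arr[3] || acc + v == -5) ==> (!(arr[acc] <= -2)).
Before the if: (v < 6 ==> ((acc == arr[3] || acc + r == 0) ==> (!(arr[acc] <= -2)))) && ((!(v < 6)) ==> ((acc == arr[3] || acc + v == -5) ==> (!(arr[acc] <= -2))))
Before arr[r + 3] := 2*v - 6: (v < 6 ==> ((acc == store(arr, r + 3, 2*v - 6)[3] || acc + r == 0) ==> (!(store(arr, r + 3, 2*v - 6)[acc] <= -2)))) && ((!(v < 6)) ==> ((acc == store(arr, r + 3, 2*v - 6)[3] || acc + v == -5) ==> (!(store(arr, r + 3, 2*v - 6)[acc] <= -2))))
Before skip: (v < 6 ==> ((acc == store(arr, r + 3, 2*v - 6)[3] || acc + r == 0) ==> (!(store(arr, r + 3, 2*v - 6)[acc] <= -2)))) && ((!(v < 6)) ==> ((acc == store(arr, r + 3, 2*v - 6)[3] || acc + v == -5) ==> (!(store(arr, r + 3, 2*v - 6)[acc] <= -2))))
Before havoc v: forall v_1. ((v_1 < 6 ==> ((acc == store(arr, r + 3, 2*v_1 - 6)[3] || acc + r == 0) ==> (!(store(arr, r + 3, 2*v_1 - 6)[acc] <= -2)))) && ((!(v_1 < 6)) ==> ((acc == store(arr, r + 3, 2*v_1 - 6)[3] || acc + v_1 == -5) ==> (!(store(arr, r + 3, 2*v_1 - 6)[acc] <= -2)))))
Answer: WP = forall v_1. ((v_1 < 6 ==> ((acc == store(arr, r + 3, 2*v_1 - 6)[3] || acc + r == 0) ==> (!(store(arr, r + 3, 2*v_1 - 6)[acc] <= -2)))) && ((!(v_1 < 6)) ==> ((acc == store(arr, r + 3, 2*v_1 - 6)[3] || acc + v_1 == -5) ==> (!(store(arr, r + 3, 2*v_1 - 6)[acc] <= -2)))))


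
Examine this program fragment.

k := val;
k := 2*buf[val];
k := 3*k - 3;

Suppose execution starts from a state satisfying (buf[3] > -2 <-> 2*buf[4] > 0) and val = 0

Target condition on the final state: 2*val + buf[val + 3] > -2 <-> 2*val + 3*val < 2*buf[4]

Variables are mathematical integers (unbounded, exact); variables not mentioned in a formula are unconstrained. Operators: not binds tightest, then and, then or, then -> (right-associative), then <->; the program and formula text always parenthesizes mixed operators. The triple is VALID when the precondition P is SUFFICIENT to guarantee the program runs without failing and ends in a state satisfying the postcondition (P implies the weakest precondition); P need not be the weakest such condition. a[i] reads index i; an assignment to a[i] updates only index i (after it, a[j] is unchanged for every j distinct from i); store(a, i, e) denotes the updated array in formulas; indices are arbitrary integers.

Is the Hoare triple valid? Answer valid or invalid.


Working backward. After the program, the postcondition 2*val + buf[val + 3] > -2 <-> 2*val + 3*val < 2*buf[4] must hold; in canonical form it is buf[val + 3] + 2*val > -2 <-> 5*val < 2*buf[4].
Before k := 3*k - 3: buf[val + 3] + 2*val > -2 <-> 5*val < 2*buf[4]
Before k := 2*buf[val]: buf[val + 3] + 2*val > -2 <-> 5*val < 2*buf[4]
Before k := val: buf[val + 3] + 2*val > -2 <-> 5*val < 2*buf[4]
The weakest precondition is buf[val + 3] + 2*val > -2 <-> 5*val < 2*buf[4].
Check whether (buf[3] > -2 <-> 2*buf[4] > 0) and val = 0 implies it.
Every state satisfying the precondition satisfies the weakest precondition: the implication holds.
Answer: valid


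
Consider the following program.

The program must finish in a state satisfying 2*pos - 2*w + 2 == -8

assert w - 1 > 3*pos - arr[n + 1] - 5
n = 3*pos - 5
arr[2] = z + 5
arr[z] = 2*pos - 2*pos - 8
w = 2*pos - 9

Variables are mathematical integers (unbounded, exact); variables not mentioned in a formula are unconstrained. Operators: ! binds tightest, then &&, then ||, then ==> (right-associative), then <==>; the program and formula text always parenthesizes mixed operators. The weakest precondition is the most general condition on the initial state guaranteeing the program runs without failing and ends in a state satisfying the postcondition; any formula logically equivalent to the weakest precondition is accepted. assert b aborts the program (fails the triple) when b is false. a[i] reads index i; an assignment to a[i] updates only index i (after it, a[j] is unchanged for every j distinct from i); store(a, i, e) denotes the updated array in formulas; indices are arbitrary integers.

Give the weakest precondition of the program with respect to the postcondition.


Working backward. After the program, the postcondition 2*pos - 2*w + 2 == -8 must hold; in canonical form it is 2*pos == 2*w - 10.
Before w := 2*pos - 9: 2*pos == 28
Before arr[z] := 2*pos - 2*pos - 8: 2*pos == 28
Before arr[2] := z + 5: 2*pos == 28
Before n := 3*pos - 5: 2*pos == 28
Before assert w - 1 > 3*pos - arr[n + 1] - 5: arr[n + 1] + w > 3*pos - 4 && 2*pos == 28
Answer: WP = arr[n + 1] + w > 3*pos - 4 && 2*pos == 28


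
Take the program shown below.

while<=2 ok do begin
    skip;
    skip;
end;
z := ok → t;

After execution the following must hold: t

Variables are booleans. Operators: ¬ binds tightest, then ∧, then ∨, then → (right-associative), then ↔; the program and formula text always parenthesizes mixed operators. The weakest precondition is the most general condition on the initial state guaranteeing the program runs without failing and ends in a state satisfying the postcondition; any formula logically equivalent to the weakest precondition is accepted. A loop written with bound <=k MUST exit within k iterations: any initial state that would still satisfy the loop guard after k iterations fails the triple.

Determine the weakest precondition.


Working backward. After the program, t must hold.
Before z := ok → t: t
Before the loop (bound <=2), unroll the exhaustion recursion (WP_0 = exit-now case; WP_j = one more guarded iteration, up to j = 2):
  WP_0: (¬ok) ∧ t
  WP_1: (ok → ((¬ok) ∧ t)) ∧ ((¬ok) → t)
  WP_2: (ok → ((ok → ((¬ok) ∧ t)) ∧ ((¬ok) → t))) ∧ ((¬ok) → t)
So before the loop: (ok → ((ok → ((¬ok) ∧ t)) ∧ ((¬ok) → t))) ∧ ((¬ok) → t)
Answer: WP = (ok → ((ok → ((¬ok) ∧ t)) ∧ ((¬ok) → t))) ∧ ((¬ok) → t)


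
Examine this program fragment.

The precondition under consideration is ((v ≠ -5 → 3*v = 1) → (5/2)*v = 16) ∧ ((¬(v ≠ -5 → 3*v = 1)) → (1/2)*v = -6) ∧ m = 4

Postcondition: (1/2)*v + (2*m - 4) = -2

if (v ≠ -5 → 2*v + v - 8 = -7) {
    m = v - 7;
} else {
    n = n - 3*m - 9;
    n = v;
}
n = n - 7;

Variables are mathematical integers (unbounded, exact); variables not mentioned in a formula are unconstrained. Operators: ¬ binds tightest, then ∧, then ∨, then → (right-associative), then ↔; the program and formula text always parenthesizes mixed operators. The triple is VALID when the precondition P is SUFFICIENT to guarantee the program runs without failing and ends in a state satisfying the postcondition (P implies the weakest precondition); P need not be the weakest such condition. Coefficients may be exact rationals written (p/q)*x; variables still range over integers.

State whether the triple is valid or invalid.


Working backward. After the program, the postcondition (1/2)*v + (2*m - 4) = -2 must hold; in canonical form it is 2*m + (1/2)*v = 2.
Before n := n - 7: 2*m + (1/2)*v = 2
Then branch requires (5/2)*v = 16; else branch requires 2*m + (1/2)*v = 2.
Before the if: ((v ≠ -5 → 3*v = 1) → (5/2)*v = 16) ∧ ((¬(v ≠ -5 → 3*v = 1)) → 2*m + (1/2)*v = 2)
The weakest precondition is ((v ≠ -5 → 3*v = 1) → (5/2)*v = 16) ∧ ((¬(v ≠ -5 → 3*v = 1)) → 2*m + (1/2)*v = 2).
Check whether ((v ≠ -5 → 3*v = 1) → (5/2)*v = 16) ∧ ((¬(v ≠ -5 → 3*v = 1)) → (1/2)*v = -6) ∧ m = 4 implies it.
Every state satisfying the precondition satisfies the weakest precondition: the implication holds.
Answer: valid


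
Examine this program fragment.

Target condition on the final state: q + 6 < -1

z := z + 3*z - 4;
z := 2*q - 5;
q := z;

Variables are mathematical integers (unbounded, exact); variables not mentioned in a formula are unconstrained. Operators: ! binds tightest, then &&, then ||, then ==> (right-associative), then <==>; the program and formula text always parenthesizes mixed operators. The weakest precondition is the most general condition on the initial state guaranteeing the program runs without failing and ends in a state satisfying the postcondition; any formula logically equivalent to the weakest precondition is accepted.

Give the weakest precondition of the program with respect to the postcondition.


Working backward. After the program, the postcondition q + 6 < -1 must hold; in canonical form it is q < -7.
Before q := z: z < -7
Before z := 2*q - 5: 2*q < -2
Before z := z + 3*z - 4: 2*q < -2
Answer: WP = 2*q < -2


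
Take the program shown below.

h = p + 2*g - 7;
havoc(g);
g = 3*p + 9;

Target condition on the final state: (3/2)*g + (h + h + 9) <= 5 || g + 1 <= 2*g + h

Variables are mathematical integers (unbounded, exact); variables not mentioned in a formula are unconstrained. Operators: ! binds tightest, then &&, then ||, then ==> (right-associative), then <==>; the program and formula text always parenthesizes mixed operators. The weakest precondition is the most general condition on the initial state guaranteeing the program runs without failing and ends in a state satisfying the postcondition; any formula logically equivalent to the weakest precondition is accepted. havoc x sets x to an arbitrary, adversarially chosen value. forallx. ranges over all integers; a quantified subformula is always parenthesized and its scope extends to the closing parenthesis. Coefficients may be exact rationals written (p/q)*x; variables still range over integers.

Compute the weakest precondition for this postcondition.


Working backward. After the program, the postcondition (3/2)*g + (h + h + 9) <= 5 || g + 1 <= 2*g + h must hold; in canonical form it is (3/2)*g + 2*h <= -4 || g + h >= 1.
Before g := 3*p + 9: 2*h + (9/2)*p <= -35/2 || h + 3*p >= -8
Before havoc g: 2*h + (9/2)*p <= -35/2 || h + 3*p >= -8
Before h := p + 2*g - 7: 4*g + (13/2)*p <= -7/2 || 2*g + 4*p >= -1
Answer: WP = 4*g + (13/2)*p <= -7/2 || 2*g + 4*p >= -1


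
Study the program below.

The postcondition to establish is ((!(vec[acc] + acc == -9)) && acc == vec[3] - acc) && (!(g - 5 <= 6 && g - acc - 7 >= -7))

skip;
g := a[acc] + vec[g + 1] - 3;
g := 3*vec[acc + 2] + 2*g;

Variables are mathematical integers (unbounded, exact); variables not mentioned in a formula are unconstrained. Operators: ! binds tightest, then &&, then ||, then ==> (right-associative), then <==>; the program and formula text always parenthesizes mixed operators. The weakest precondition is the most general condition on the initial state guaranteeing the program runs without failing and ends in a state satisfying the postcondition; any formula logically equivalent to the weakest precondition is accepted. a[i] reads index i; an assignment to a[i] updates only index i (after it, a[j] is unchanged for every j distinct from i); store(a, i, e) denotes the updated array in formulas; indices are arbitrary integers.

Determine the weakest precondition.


Working backward. After the program, the postcondition ((!(vec[acc] + acc == -9)) && acc == vec[3] - acc) && (!(g - 5 <= 6 && g - acc - 7 >= -7)) must hold; in canonical form it is (!(vec[acc] + acc == -9)) && 2*acc == vec[3] && (!(g <= 11 && g >= acc)).
Before g := 3*vec[acc + 2] + 2*g: (!(vec[acc] + acc == -9)) && 2*acc == vec[3] && (!(3*vec[acc + 2] + 2*g <= 11 && 3*vec[acc + 2] + 2*g >= acc))
Before g := a[acc] + vec[g + 1] - 3: (!(vec[acc] + acc == -9)) && 2*acc == vec[3] && (!(2*a[acc] + 3*vec[acc + 2] + 2*vec[g + 1] <= 17 && 2*a[acc] + 3*vec[acc + 2] + 2*vec[g + 1] >= acc + 6))
Before skip: (!(vec[acc] + acc == -9)) && 2*acc == vec[3] && (!(2*a[acc] + 3*vec[acc + 2] + 2*vec[g + 1] <= 17 && 2*a[acc] + 3*vec[acc + 2] + 2*vec[g + 1] >= acc + 6))
Answer: WP = (!(vec[acc] + acc == -9)) && 2*acc == vec[3] && (!(2*a[acc] + 3*vec[acc + 2] + 2*vec[g + 1] <= 17 && 2*a[acc] + 3*vec[acc + 2] + 2*vec[g + 1] >= acc + 6))


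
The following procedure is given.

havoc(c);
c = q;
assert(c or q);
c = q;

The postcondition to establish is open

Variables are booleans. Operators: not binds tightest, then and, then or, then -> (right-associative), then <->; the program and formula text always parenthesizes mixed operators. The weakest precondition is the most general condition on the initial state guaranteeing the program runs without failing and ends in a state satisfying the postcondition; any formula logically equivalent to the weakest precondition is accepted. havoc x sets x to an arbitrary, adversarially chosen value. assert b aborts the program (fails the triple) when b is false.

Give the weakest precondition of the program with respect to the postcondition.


Working backward. After the program, open must hold.
Before c := q: open
Before assert c or q: (c or q) and open
Before c := q: q and open
Before havoc c: q and open
Answer: WP = q and open


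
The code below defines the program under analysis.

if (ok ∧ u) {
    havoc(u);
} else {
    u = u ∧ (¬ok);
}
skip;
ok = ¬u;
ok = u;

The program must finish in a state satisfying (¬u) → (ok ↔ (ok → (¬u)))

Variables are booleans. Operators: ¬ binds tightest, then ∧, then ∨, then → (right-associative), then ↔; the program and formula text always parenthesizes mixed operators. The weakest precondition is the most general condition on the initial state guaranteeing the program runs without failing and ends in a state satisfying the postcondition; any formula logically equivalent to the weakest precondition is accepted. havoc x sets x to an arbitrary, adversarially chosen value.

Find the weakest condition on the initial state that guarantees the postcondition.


Working backward. After the program, (¬u) → (ok ↔ (ok → (¬u))) must hold.
Before ok := u: (¬u) → (u ↔ (u → (¬u)))
Before ok := ¬u: (¬u) → (u ↔ (u → (¬u)))
Before skip: (¬u) → (u ↔ (u → (¬u)))
Then branch requires false; else branch requires (¬(u ∧ (¬ok))) → ((u ∧ (¬ok)) ↔ ((u ∧ (¬ok)) → (¬(u ∧ (¬ok))))).
Before the if: (¬(ok ∧ u)) ∧ ((¬(ok ∧ u)) → ((¬(u ∧ (¬ok))) → ((u ∧ (¬ok)) ↔ ((u ∧ (¬ok)) → (¬(u ∧ (¬ok)))))))
Answer: WP = (¬(ok ∧ u)) ∧ ((¬(ok ∧ u)) → ((¬(u ∧ (¬ok))) → ((u ∧ (¬ok)) ↔ ((u ∧ (¬ok)) → (¬(u ∧ (¬ok)))))))


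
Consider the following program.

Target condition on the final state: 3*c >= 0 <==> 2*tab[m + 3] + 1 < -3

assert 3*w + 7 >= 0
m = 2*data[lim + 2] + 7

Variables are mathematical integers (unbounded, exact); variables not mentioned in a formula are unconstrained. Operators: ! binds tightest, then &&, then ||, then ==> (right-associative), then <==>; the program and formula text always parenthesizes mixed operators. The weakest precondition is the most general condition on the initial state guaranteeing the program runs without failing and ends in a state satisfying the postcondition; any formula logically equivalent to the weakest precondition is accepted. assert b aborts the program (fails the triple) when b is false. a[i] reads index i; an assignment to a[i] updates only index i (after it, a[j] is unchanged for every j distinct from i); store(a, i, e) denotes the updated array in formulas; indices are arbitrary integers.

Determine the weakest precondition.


Working backward. After the program, the postcondition 3*c >= 0 <==> 2*tab[m + 3] + 1 < -3 must hold; in canonical form it is 3*c >= 0 <==> 2*tab[m + 3] < -4.
Before m := 2*data[lim + 2] + 7: 3*c >= 0 <==> 2*tab[2*data[lim + 2] + 10] < -4
Before assert 3*w + 7 >= 0: 3*w >= -7 && (3*c >= 0 <==> 2*tab[2*data[lim + 2] + 10] < -4)
Answer: WP = 3*w >= -7 && (3*c >= 0 <==> 2*tab[2*data[lim + 2] + 10] < -4)


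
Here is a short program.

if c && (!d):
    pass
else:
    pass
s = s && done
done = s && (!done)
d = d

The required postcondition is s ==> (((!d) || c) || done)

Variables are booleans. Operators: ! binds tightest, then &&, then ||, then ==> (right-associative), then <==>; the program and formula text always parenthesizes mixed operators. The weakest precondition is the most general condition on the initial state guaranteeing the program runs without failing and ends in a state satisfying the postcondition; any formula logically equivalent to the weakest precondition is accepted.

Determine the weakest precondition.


Working backward. After the program, the postcondition s ==> (((!d) || c) || done) must hold; in canonical form it is s ==> ((!d) || c || done).
Before d := d: s ==> ((!d) || c || done)
Before done := s && (!done): s ==> ((!d) || c || (s && (!done)))
Before s := s && done: (s && done) ==> ((!d) || c)
Then branch requires (s && done) ==> ((!d) || c); else branch requires (s && done) ==> ((!d) || c).
Before the if: ((c && (!d)) ==> ((s && done) ==> ((!d) || c))) && ((!(c && (!d))) ==> ((s && done) ==> ((!d) || c)))
Answer: WP = ((c && (!d)) ==> ((s && done) ==> ((!d) || c))) && ((!(c && (!d))) ==> ((s && done) ==> ((!d) || c)))


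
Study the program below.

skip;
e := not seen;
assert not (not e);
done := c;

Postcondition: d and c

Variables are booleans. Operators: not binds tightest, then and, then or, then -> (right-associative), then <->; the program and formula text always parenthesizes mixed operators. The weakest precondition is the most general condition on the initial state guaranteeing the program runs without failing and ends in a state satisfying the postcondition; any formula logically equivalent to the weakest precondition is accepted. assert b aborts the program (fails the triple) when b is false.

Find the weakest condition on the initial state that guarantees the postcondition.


Working backward. After the program, d and c must hold.
Before done := c: d and c
Before assert not (not e): e and d and c
Before e := not seen: (not seen) and d and c
Before skip: (not seen) and d and c
Answer: WP = (not seen) and d and c


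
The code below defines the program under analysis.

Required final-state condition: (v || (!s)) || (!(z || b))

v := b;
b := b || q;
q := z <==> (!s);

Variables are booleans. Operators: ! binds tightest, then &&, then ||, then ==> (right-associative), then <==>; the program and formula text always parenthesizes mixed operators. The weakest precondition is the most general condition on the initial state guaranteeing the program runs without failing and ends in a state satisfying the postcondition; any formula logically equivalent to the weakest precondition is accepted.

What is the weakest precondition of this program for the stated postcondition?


Working backward. After the program, the postcondition (v || (!s)) || (!(z || b)) must hold; in canonical form it is v || (!s) || (!(z || b)).
Before q := z <==> (!s): v || (!s) || (!(z || b))
Before b := b || q: v || (!s) || (!(z || b || q))
Before v := b: b || (!s) || (!(z || b || q))
Answer: WP = b || (!s) || (!(z || b || q))


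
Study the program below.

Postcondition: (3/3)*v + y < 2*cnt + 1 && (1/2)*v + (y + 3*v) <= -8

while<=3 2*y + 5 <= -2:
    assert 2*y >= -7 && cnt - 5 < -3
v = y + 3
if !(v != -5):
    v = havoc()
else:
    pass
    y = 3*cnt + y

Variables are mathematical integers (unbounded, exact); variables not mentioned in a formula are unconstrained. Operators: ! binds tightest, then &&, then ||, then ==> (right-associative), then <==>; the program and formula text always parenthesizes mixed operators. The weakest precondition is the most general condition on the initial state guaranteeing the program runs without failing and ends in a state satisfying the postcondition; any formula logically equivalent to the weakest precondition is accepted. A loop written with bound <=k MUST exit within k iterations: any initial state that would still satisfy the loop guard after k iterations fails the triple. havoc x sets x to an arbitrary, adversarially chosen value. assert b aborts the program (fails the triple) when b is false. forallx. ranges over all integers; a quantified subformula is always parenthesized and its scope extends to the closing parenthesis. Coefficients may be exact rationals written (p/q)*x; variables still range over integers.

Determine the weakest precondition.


Working backward. After the program, the postcondition (3/3)*v + y < 2*cnt + 1 && (1/2)*v + (y + 3*v) <= -8 must hold; in canonical form it is v + y < 2*cnt + 1 && (7/2)*v + y <= -8.
Then branch requires forall v_1. (v_1 + y < 2*cnt + 1 && (7/2)*v_1 + y <= -8); else branch requires cnt + v + y < 1 && 3*cnt + (7/2)*v + y <= -8.
Before the if: ((!(v != -5)) ==> (forall v_1. (v_1 + y < 2*cnt + 1 && (7/2)*v_1 + y <= -8))) && (v != -5 ==> (cnt + v + y < 1 && 3*cnt + (7/2)*v + y <= -8))
Before v := y + 3: ((!(y != -8)) ==> (forall v_1. (v_1 + y < 2*cnt + 1 && (7/2)*v_1 + y <= -8))) && (y != -8 ==> (cnt + 2*y < -2 && 3*cnt + (9/2)*y <= -37/2))
Before the loop (bound <=3), unroll the exhaustion recursion (WP_0 = exit-now case; WP_j = one more guarded iteration, up to j = 3):
  WP_0: (!(2*y <= -7)) && ((!(y != -8)) ==> (forall v_1. (v_1 + y < 2*cnt + 1 && (7/2)*v_1 + y <= -8))) && (y != -8 ==> (cnt + 2*y < -2 && 3*cnt + (9/2)*y <= -37/2))
  WP_1: (2*y <= -7 ==> (2*y >= -7 && cnt < 2 && (!(2*y <= -7)) && ((!(y != -8)) ==> (forall v_1. (v_1 + y < 2*cnt + 1 && (7/2)*v_1 + y <= -8))) && (y != -8 ==> (cnt + 2*y < -2 && 3*cnt + (9/2)*y <= -37/2)))) && ((!(2*y <= -7)) ==> (((!(y != -8)) ==> (forall v_1. (v_1 + y < 2*cnt + 1 && (7/2)*v_1 + y <= -8))) && (y != -8 ==> (cnt + 2*y < -2 && 3*cnt + (9/2)*y <= -37/2))))
  WP_2: (2*y <= -7 ==> (2*y >= -7 && cnt < 2 && (2*y <= -7 ==> (2*y >= -7 && cnt < 2 && (!(2*y <= -7)) && ((!(y != -8)) ==> (forall v_1. (v_1 + y < 2*cnt + 1 && (7/2)*v_1 + y <= -8))) && (y != -8 ==> (cnt + 2*y < -2 && 3*cnt + (9/2)*y <= -37/2)))) && ((!(2*y <= -7)) ==> (((!(y != -8)) ==> (forall v_1. (v_1 + y < 2*cnt + 1 && (7/2)*v_1 + y <= -8))) && (y != -8 ==> (cnt + 2*y < -2 && 3*cnt + (9/2)*y <= -37/2)))))) && ((!(2*y <= -7)) ==> (((!(y != -8)) ==> (forall v_1. (v_1 + y < 2*cnt + 1 && (7/2)*v_1 + y <= -8))) && (y != -8 ==> (cnt + 2*y < -2 && 3*cnt + (9/2)*y <= -37/2))))
  WP_3: (2*y <= -7 ==> (2*y >= -7 && cnt < 2 && (2*y <= -7 ==> (2*y >= -7 && cnt < 2 && (2*y <= -7 ==> (2*y >= -7 && cnt < 2 && (!(2*y <= -7)) && ((!(y != -8)) ==> (forall v_1. (v_1 + y < 2*cnt + 1 && (7/2)*v_1 + y <= -8))) && (y != -8 ==> (cnt + 2*y < -2 && 3*cnt + (9/2)*y <= -37/2)))) && ((!(2*y <= -7)) ==> (((!(y != -8)) ==> (forall v_1. (v_1 + y < 2*cnt + 1 && (7/2)*v_1 + y <= -8))) && (y != -8 ==> (cnt + 2*y < -2 && 3*cnt + (9/2)*y <= -37/2)))))) && ((!(2*y <= -7)) ==> (((!(y != -8)) ==> (forall v_1. (v_1 + y < 2*cnt + 1 && (7/2)*v_1 + y <= -8))) && (y != -8 ==> (cnt + 2*y < -2 && 3*cnt + (9/2)*y <= -37/2)))))) && ((!(2*y <= -7)) ==> (((!(y != -8)) ==> (forall v_1. (v_1 + y < 2*cnt + 1 && (7/2)*v_1 + y <= -8))) && (y != -8 ==> (cnt + 2*y < -2 && 3*cnt + (9/2)*y <= -37/2))))
So before the loop: (2*y <= -7 ==> (2*y >= -7 && cnt < 2 && (2*y <= -7 ==> (2*y >= -7 && cnt < 2 && (2*y <= -7 ==> (2*y >= -7 && cnt < 2 && (!(2*y <= -7)) && ((!(y != -8)) ==> (forall v_1. (v_1 + y < 2*cnt + 1 && (7/2)*v_1 + y <= -8))) && (y != -8 ==> (cnt + 2*y < -2 && 3*cnt + (9/2)*y <= -37/2)))) && ((!(2*y <= -7)) ==> (((!(y != -8)) ==> (forall v_1. (v_1 + y < 2*cnt + 1 && (7/2)*v_1 + y <= -8))) && (y != -8 ==> (cnt + 2*y < -2 && 3*cnt + (9/2)*y <= -37/2)))))) && ((!(2*y <= -7)) ==> (((!(y != -8)) ==> (forall v_1. (v_1 + y < 2*cnt + 1 && (7/2)*v_1 + y <= -8))) && (y != -8 ==> (cnt + 2*y < -2 && 3*cnt + (9/2)*y <= -37/2)))))) && ((!(2*y <= -7)) ==> (((!(y != -8)) ==> (forall v_1. (v_1 + y < 2*cnt + 1 && (7/2)*v_1 + y <= -8))) && (y != -8 ==> (cnt + 2*y < -2 && 3*cnt + (9/2)*y <= -37/2))))
Answer: WP = (2*y <= -7 ==> (2*y >= -7 && cnt < 2 && (2*y <= -7 ==> (2*y >= -7 && cnt < 2 && (2*y <= -7 ==> (2*y >= -7 && cnt < 2 && (!(2*y <= -7)) && ((!(y != -8)) ==> (forall v_1. (v_1 + y < 2*cnt + 1 && (7/2)*v_1 + y <= -8))) && (y != -8 ==> (cnt + 2*y < -2 && 3*cnt + (9/2)*y <= -37/2)))) && ((!(2*y <= -7)) ==> (((!(y != -8)) ==> (forall v_1. (v_1 + y < 2*cnt + 1 && (7/2)*v_1 + y <= -8))) && (y != -8 ==> (cnt + 2*y < -2 && 3*cnt + (9/2)*y <= -37/2)))))) && ((!(2*y <= -7)) ==> (((!(y != -8)) ==> (forall v_1. (v_1 + y < 2*cnt + 1 && (7/2)*v_1 + y <= -8))) && (y != -8 ==> (cnt + 2*y < -2 && 3*cnt + (9/2)*y <= -37/2)))))) && ((!(2*y <= -7)) ==> (((!(y != -8)) ==> (forall v_1. (v_1 + y < 2*cnt + 1 && (7/2)*v_1 + y <= -8))) && (y != -8 ==> (cnt + 2*y < -2 && 3*cnt + (9/2)*y <= -37/2))))
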